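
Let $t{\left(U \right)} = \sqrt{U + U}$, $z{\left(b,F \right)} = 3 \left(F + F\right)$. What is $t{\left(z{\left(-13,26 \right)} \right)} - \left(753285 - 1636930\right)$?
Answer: $883645 + 2 \sqrt{78} \approx 8.8366 \cdot 10^{5}$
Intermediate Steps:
$z{\left(b,F \right)} = 6 F$ ($z{\left(b,F \right)} = 3 \cdot 2 F = 6 F$)
$t{\left(U \right)} = \sqrt{2} \sqrt{U}$ ($t{\left(U \right)} = \sqrt{2 U} = \sqrt{2} \sqrt{U}$)
$t{\left(z{\left(-13,26 \right)} \right)} - \left(753285 - 1636930\right) = \sqrt{2} \sqrt{6 \cdot 26} - \left(753285 - 1636930\right) = \sqrt{2} \sqrt{156} - -883645 = \sqrt{2} \cdot 2 \sqrt{39} + 883645 = 2 \sqrt{78} + 883645 = 883645 + 2 \sqrt{78}$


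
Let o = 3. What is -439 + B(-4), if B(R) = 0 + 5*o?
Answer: -424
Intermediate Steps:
B(R) = 15 (B(R) = 0 + 5*3 = 0 + 15 = 15)
-439 + B(-4) = -439 + 15 = -424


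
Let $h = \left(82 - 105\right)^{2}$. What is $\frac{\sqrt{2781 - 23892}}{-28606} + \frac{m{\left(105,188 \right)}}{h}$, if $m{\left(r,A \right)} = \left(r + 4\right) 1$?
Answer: $\frac{109}{529} - \frac{i \sqrt{21111}}{28606} \approx 0.20605 - 0.0050792 i$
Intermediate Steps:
$m{\left(r,A \right)} = 4 + r$ ($m{\left(r,A \right)} = \left(4 + r\right) 1 = 4 + r$)
$h = 529$ ($h = \left(-23\right)^{2} = 529$)
$\frac{\sqrt{2781 - 23892}}{-28606} + \frac{m{\left(105,188 \right)}}{h} = \frac{\sqrt{2781 - 23892}}{-28606} + \frac{4 + 105}{529} = \sqrt{-21111} \left(- \frac{1}{28606}\right) + 109 \cdot \frac{1}{529} = i \sqrt{21111} \left(- \frac{1}{28606}\right) + \frac{109}{529} = - \frac{i \sqrt{21111}}{28606} + \frac{109}{529} = \frac{109}{529} - \frac{i \sqrt{21111}}{28606}$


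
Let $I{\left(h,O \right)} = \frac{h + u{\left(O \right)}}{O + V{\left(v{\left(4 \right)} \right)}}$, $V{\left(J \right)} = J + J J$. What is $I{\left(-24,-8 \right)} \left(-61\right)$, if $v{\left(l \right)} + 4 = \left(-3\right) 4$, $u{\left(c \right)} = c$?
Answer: $\frac{244}{29} \approx 8.4138$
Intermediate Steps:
$v{\left(l \right)} = -16$ ($v{\left(l \right)} = -4 - 12 = -16$)
$V{\left(J \right)} = J + J^{2}$
$I{\left(h,O \right)} = \frac{O + h}{240 + O}$ ($I{\left(h,O \right)} = \frac{h + O}{O - 16 \left(1 - 16\right)} = \frac{O + h}{O - -240} = \frac{O + h}{O + 240} = \frac{O + h}{240 + O}$)
$I{\left(-24,-8 \right)} \left(-61\right) = \frac{-8 - 24}{240 - 8} \left(-61\right) = \frac{1}{232} \left(-32\right) \left(-61\right) = \left(- \frac{4}{29}\right) \left(-61\right) = \frac{244}{29}$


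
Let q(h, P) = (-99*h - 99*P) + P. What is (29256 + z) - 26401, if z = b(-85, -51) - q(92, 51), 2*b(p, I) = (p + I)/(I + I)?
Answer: 50885/3 ≈ 16962.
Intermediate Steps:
q(h, P) = -99*h - 98*P (q(h, P) = (-99*P - 99*h) + P = -99*h - 98*P)
b(p, I) = (I + p)/(4*I) (b(p, I) = ((p + I)/(I + I))/2 = ((I + p)/((2*I)))/2 = ((I + p)*(1/(2*I)))/2 = ((I + p)/(2*I))/2 = (I + p)/(4*I))
z = 42320/3 (z = (¼)*(-51 - 85)/(-51) - (-99*92 - 98*51) = (¼)*(-1/51)*(-136) - (-9108 - 4998) = ⅔ - 1*(-14106) = ⅔ + 14106 = 42320/3 ≈ 14107.)
(29256 + z) - 26401 = (29256 + 42320/3) - 26401 = 130088/3 - 26401 = 50885/3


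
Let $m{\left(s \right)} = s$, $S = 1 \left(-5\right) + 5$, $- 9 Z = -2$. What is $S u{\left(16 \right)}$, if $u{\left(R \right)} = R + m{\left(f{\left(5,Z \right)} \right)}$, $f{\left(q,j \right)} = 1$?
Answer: $0$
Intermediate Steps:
$Z = \frac{2}{9}$ ($Z = \left(- \frac{1}{9}\right) \left(-2\right) = \frac{2}{9} \approx 0.22222$)
$S = 0$ ($S = -5 + 5 = 0$)
$u{\left(R \right)} = 1 + R$ ($u{\left(R \right)} = R + 1 = 1 + R$)
$S u{\left(16 \right)} = 0 \left(1 + 16\right) = 0 \cdot 17 = 0$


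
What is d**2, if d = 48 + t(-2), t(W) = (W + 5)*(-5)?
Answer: 1089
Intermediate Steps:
t(W) = -25 - 5*W (t(W) = (5 + W)*(-5) = -25 - 5*W)
d = 33 (d = 48 + (-25 - 5*(-2)) = 48 + (-25 + 10) = 48 - 15 = 33)
d**2 = 33**2 = 1089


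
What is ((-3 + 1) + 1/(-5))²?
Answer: 121/25 ≈ 4.8400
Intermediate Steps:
((-3 + 1) + 1/(-5))² = (-2 + 1*(-⅕))² = (-2 - ⅕)² = (-11/5)² = 121/25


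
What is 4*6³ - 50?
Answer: 814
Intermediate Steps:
4*6³ - 50 = 4*216 - 50 = 864 - 50 = 814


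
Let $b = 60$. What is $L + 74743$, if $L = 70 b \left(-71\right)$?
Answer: $-223457$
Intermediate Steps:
$L = -298200$ ($L = 70 \cdot 60 \left(-71\right) = 4200 \left(-71\right) = -298200$)
$L + 74743 = -298200 + 74743 = -223457$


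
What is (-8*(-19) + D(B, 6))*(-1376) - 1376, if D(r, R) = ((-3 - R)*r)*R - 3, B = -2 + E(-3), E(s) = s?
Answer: -577920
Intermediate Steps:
B = -5 (B = -2 - 3 = -5)
D(r, R) = -3 + R*r*(-3 - R) (D(r, R) = (r*(-3 - R))*R - 3 = R*r*(-3 - R) - 3 = -3 + R*r*(-3 - R))
(-8*(-19) + D(B, 6))*(-1376) - 1376 = (-8*(-19) + (-3 - 1*(-5)*6² - 3*6*(-5)))*(-1376) - 1376 = (152 + (-3 - 1*(-5)*36 + 90))*(-1376) - 1376 = (152 + (-3 + 180 + 90))*(-1376) - 1376 = (152 + 267)*(-1376) - 1376 = 419*(-1376) - 1376 = -576544 - 1376 = -577920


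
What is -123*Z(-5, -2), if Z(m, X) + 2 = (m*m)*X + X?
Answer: 6642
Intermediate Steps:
Z(m, X) = -2 + X + X*m² (Z(m, X) = -2 + ((m*m)*X + X) = -2 + (m²*X + X) = -2 + (X*m² + X) = -2 + (X + X*m²) = -2 + X + X*m²)
-123*Z(-5, -2) = -123*(-2 - 2 - 2*(-5)²) = -123*(-2 - 2 - 2*25) = -123*(-2 - 2 - 50) = -123*(-54) = 6642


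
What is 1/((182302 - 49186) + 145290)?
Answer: 1/278406 ≈ 3.5919e-6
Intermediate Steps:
1/((182302 - 49186) + 145290) = 1/(133116 + 145290) = 1/278406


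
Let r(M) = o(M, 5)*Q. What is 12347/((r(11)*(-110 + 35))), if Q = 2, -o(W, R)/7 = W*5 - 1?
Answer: 12347/56700 ≈ 0.21776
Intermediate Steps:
o(W, R) = 7 - 35*W (o(W, R) = -7*(W*5 - 1) = -7*(5*W - 1) = -7*(-1 + 5*W) = 7 - 35*W)
r(M) = 14 - 70*M (r(M) = (7 - 35*M)*2 = 14 - 70*M)
12347/((r(11)*(-110 + 35))) = 12347/(((14 - 70*11)*(-110 + 35))) = 12347/(((14 - 770)*(-75))) = 12347/((-756*(-75))) = 12347/56700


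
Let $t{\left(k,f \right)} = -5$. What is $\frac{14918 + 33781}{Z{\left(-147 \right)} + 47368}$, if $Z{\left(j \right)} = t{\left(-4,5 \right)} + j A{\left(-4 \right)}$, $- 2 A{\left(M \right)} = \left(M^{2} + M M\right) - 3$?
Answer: $\frac{97398}{98989} \approx 0.98393$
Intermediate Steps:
$A{\left(M \right)} = \frac{3}{2} - M^{2}$ ($A{\left(M \right)} = - \frac{\left(M^{2} + M M\right) - 3}{2} = - \frac{\left(M^{2} + M^{2}\right) - 3}{2} = - \frac{2 M^{2} - 3}{2} = - \frac{-3 + 2 M^{2}}{2} = \frac{3}{2} - M^{2}$)
$Z{\left(j \right)} = -5 - \frac{29 j}{2}$ ($Z{\left(j \right)} = -5 + j \left(\frac{3}{2} - \left(-4\right)^{2}\right) = -5 + j \left(\frac{3}{2} - 16\right) = -5 + j \left(- \frac{29}{2}\right) = -5 - \frac{29 j}{2}$)
$\frac{14918 + 33781}{Z{\left(-147 \right)} + 47368} = \frac{14918 + 33781}{\left(-5 - - \frac{4263}{2}\right) + 47368} = \frac{48699}{\left(-5 + \frac{4263}{2}\right) + 47368} = \frac{48699}{\frac{4253}{2} + 47368} = \frac{48699}{\frac{98989}{2}} = 48699 \cdot \frac{2}{98989} = \frac{97398}{98989}$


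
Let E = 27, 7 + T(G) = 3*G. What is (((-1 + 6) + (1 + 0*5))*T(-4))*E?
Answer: -3078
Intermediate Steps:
T(G) = -7 + 3*G
(((-1 + 6) + (1 + 0*5))*T(-4))*E = (((-1 + 6) + (1 + 0*5))*(-7 + 3*(-4)))*27 = ((5 + (1 + 0))*(-7 - 12))*27 = ((5 + 1)*(-19))*27 = (6*(-19))*27 = -114*27 = -3078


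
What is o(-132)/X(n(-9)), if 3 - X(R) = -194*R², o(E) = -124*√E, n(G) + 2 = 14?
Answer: -248*I*√33/27939 ≈ -0.050991*I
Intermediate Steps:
n(G) = 12 (n(G) = -2 + 14 = 12)
X(R) = 3 + 194*R² (X(R) = 3 - (-194)*R² = 3 + 194*R²)
o(-132)/X(n(-9)) = (-248*I*√33)/(3 + 194*12²) = (-248*I*√33)/(3 + 194*144) = (-248*I*√33)/(3 + 27936) = -248*I*√33/27939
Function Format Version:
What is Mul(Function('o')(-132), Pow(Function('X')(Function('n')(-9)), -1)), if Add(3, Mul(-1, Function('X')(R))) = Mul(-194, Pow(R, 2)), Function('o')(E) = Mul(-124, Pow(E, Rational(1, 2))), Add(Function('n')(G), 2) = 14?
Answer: Mul(Rational(-248, 27939), I, Pow(33, Rational(1, 2))) ≈ Mul(-0.050991, I)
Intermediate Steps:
Function('n')(G) = 12 (Function('n')(G) = Add(-2, 14) = 12)
Function('X')(R) = Add(3, Mul(194, Pow(R, 2))) (Function('X')(R) = Add(3, Mul(-1, Mul(-194, Pow(R, 2)))) = Add(3, Mul(194, Pow(R, 2))))
Mul(Function('o')(-132), Pow(Function('X')(Function('n')(-9)), -1)) = Mul(Mul(-124, Pow(-132, Rational(1, 2))), Pow(Add(3, Mul(194, Pow(12, 2))), -1)) = Mul(Mul(-124, Mul(2, I, Pow(33, Rational(1, 2)))), Pow(Add(3, Mul(194, 144)), -1)) = Mul(Mul(-248, I, Pow(33, Rational(1, 2))), Pow(Add(3, 27936), -1)) = Mul(Mul(-248, I, Pow(33, Rational(1, 2))), Pow(27939, -1)) = Mul(Mul(-248, I, Pow(33, Rational(1, 2))), Rational(1, 27939)) = Mul(Rational(-248, 27939), I, Pow(33, Rational(1, 2)))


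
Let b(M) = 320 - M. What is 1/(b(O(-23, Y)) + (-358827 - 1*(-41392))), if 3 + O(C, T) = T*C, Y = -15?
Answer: -1/317457 ≈ -3.1500e-6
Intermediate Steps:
O(C, T) = -3 + C*T (O(C, T) = -3 + T*C = -3 + C*T)
1/(b(O(-23, Y)) + (-358827 - 1*(-41392))) = 1/((320 - (-3 - 23*(-15))) + (-358827 - 1*(-41392))) = 1/((320 - (-3 + 345)) + (-358827 + 41392)) = 1/((320 - 1*342) - 317435) = 1/((320 - 342) - 317435) = 1/(-22 - 317435) = 1/(-317457) = -1/317457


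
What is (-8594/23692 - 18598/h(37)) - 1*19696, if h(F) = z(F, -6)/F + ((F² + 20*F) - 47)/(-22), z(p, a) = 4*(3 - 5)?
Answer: -8831442278999/452931810 ≈ -19498.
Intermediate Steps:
z(p, a) = -8 (z(p, a) = 4*(-2) = -8)
h(F) = 47/22 - 8/F - 10*F/11 - F²/22 (h(F) = -8/F + ((F² + 20*F) - 47)/(-22) = -8/F + (-47 + F² + 20*F)*(-1/22) = -8/F + (47/22 - 10*F/11 - F²/22) = 47/22 - 8/F - 10*F/11 - F²/22)
(-8594/23692 - 18598/h(37)) - 1*19696 = (-8594/23692 - 18598*814/(-176 - 1*37*(-47 + 37² + 20*37))) - 1*19696 = (-8594*1/23692 - 18598*814/(-176 - 1*37*(-47 + 1369 + 740))) - 19696 = (-4297/11846 - 18598*814/(-176 - 1*37*2062)) - 19696 = (-4297/11846 - 18598*814/(-176 - 76294)) - 19696 = (-4297/11846 - 18598/((1/22)*(1/37)*(-76470))) - 19696 = (-4297/11846 - 18598/(-38235/407)) - 19696 = (-4297/11846 - 18598*(-407/38235)) - 19696 = (-4297/11846 + 7569386/38235) - 19696 = 89502650761/452931810 - 19696 = -8831442278999/452931810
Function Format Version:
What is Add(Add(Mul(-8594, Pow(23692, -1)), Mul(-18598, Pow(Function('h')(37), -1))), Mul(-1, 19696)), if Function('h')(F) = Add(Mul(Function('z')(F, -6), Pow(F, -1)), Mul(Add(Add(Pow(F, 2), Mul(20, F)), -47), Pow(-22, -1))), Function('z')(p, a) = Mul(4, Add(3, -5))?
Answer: Rational(-8831442278999, 452931810) ≈ -19498.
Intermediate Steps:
Function('z')(p, a) = -8 (Function('z')(p, a) = Mul(4, -2) = -8)
Function('h')(F) = Add(Rational(47, 22), Mul(-8, Pow(F, -1)), Mul(Rational(-10, 11), F), Mul(Rational(-1, 22), Pow(F, 2))) (Function('h')(F) = Add(Mul(-8, Pow(F, -1)), Mul(Add(Add(Pow(F, 2), Mul(20, F)), -47), Pow(-22, -1))) = Add(Mul(-8, Pow(F, -1)), Mul(Add(-47, Pow(F, 2), Mul(20, F)), Rational(-1, 22))) = Add(Mul(-8, Pow(F, -1)), Add(Rational(47, 22), Mul(Rational(-10, 11), F), Mul(Rational(-1, 22), Pow(F, 2)))) = Add(Rational(47, 22), Mul(-8, Pow(F, -1)), Mul(Rational(-10, 11), F), Mul(Rational(-1, 22), Pow(F, 2))))
Add(Add(Mul(-8594, Pow(23692, -1)), Mul(-18598, Pow(Function('h')(37), -1))), Mul(-1, 19696)) = Add(Add(Mul(-8594, Pow(23692, -1)), Mul(-18598, Pow(Mul(Rational(1, 22), Pow(37, -1), Add(-176, Mul(-1, 37, Add(-47, Pow(37, 2), Mul(20, 37))))), -1))), Mul(-1, 19696)) = Add(Add(Mul(-8594, Rational(1, 23692)), Mul(-18598, Pow(Mul(Rational(1, 22), Rational(1, 37), Add(-176, Mul(-1, 37, Add(-47, 1369, 740)))), -1))), -19696) = Add(Add(Rational(-4297, 11846), Mul(-18598, Pow(Mul(Rational(1, 22), Rational(1, 37), Add(-176, Mul(-1, 37, 2062))), -1))), -19696) = Add(Add(Rational(-4297, 11846), Mul(-18598, Pow(Mul(Rational(1, 22), Rational(1, 37), Add(-176, -76294)), -1))), -19696) = Add(Add(Rational(-4297, 11846), Mul(-18598, Pow(Mul(Rational(1, 22), Rational(1, 37), -76470), -1))), -19696) = Add(Add(Rational(-4297, 11846), Mul(-18598, Pow(Rational(-38235, 407), -1))), -19696) = Add(Add(Rational(-4297, 11846), Mul(-18598, Rational(-407, 38235))), -19696) = Add(Add(Rational(-4297, 11846), Rational(7569386, 38235)), -19696) = Add(Rational(89502650761, 452931810), -19696) = Rational(-8831442278999, 452931810)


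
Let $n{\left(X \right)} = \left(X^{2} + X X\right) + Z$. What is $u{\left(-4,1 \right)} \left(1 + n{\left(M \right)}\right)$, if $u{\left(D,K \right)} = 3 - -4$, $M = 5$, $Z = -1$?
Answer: $350$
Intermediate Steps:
$u{\left(D,K \right)} = 7$ ($u{\left(D,K \right)} = 3 + 4 = 7$)
$n{\left(X \right)} = -1 + 2 X^{2}$ ($n{\left(X \right)} = \left(X^{2} + X X\right) - 1 = \left(X^{2} + X^{2}\right) - 1 = 2 X^{2} - 1 = -1 + 2 X^{2}$)
$u{\left(-4,1 \right)} \left(1 + n{\left(M \right)}\right) = 7 \left(1 - \left(1 - 2 \cdot 5^{2}\right)\right) = 7 \left(1 + \left(-1 + 2 \cdot 25\right)\right) = 7 \left(1 + \left(-1 + 50\right)\right) = 7 \left(1 + 49\right) = 7 \cdot 50 = 350$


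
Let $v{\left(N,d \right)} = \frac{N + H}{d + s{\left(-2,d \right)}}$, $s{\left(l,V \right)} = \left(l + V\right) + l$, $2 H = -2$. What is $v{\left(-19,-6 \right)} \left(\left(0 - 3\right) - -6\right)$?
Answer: $\frac{15}{4} \approx 3.75$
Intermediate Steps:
$H = -1$ ($H = \frac{1}{2} \left(-2\right) = -1$)
$s{\left(l,V \right)} = V + 2 l$ ($s{\left(l,V \right)} = \left(V + l\right) + l = V + 2 l$)
$v{\left(N,d \right)} = \frac{-1 + N}{-4 + 2 d}$ ($v{\left(N,d \right)} = \frac{N - 1}{d + \left(d + 2 \left(-2\right)\right)} = \frac{-1 + N}{d + \left(d - 4\right)} = \frac{-1 + N}{d + \left(-4 + d\right)} = \frac{-1 + N}{-4 + 2 d}$)
$v{\left(-19,-6 \right)} \left(\left(0 - 3\right) - -6\right) = \frac{-1 - 19}{2 \left(-2 - 6\right)} \left(\left(0 - 3\right) - -6\right) = \frac{1}{2} \frac{1}{-8} \left(-20\right) \left(\left(0 - 3\right) + 6\right) = \frac{1}{2} \left(- \frac{1}{8}\right) \left(-20\right) \left(-3 + 6\right) = \frac{5}{4} \cdot 3 = \frac{15}{4}$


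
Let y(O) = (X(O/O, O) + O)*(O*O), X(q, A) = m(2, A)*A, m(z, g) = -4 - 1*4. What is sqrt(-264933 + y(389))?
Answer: 4*I*sqrt(25769501) ≈ 20305.0*I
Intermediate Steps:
m(z, g) = -8 (m(z, g) = -4 - 4 = -8)
X(q, A) = -8*A
y(O) = -7*O**3 (y(O) = (-8*O + O)*(O*O) = (-7*O)*O**2 = -7*O**3)
sqrt(-264933 + y(389)) = sqrt(-264933 - 7*389**3) = sqrt(-264933 - 7*58863869) = sqrt(-264933 - 412047083) = sqrt(-412312016) = 4*I*sqrt(25769501)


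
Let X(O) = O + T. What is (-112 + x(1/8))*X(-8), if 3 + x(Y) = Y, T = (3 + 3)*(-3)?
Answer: 11947/4 ≈ 2986.8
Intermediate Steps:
T = -18 (T = 6*(-3) = -18)
x(Y) = -3 + Y
X(O) = -18 + O (X(O) = O - 18 = -18 + O)
(-112 + x(1/8))*X(-8) = (-112 + (-3 + 1/8))*(-18 - 8) = (-112 + (-3 + 1/8))*(-26) = (-112 - 23/8)*(-26) = -919/8*(-26) = 11947/4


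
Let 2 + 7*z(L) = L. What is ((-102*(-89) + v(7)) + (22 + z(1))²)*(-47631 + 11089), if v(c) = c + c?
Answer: -17135165014/49 ≈ -3.4970e+8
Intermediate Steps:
z(L) = -2/7 + L/7
v(c) = 2*c
((-102*(-89) + v(7)) + (22 + z(1))²)*(-47631 + 11089) = ((-102*(-89) + 2*7) + (22 + (-2/7 + (⅐)*1))²)*(-47631 + 11089) = ((9078 + 14) + (22 + (-2/7 + ⅐))²)*(-36542) = (9092 + (22 - ⅐)²)*(-36542) = (9092 + (153/7)²)*(-36542) = (9092 + 23409/49)*(-36542) = (468917/49)*(-36542) = -17135165014/49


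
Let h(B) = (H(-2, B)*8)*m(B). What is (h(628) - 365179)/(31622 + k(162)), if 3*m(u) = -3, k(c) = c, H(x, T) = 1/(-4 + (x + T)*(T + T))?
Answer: -71780679779/6247558392 ≈ -11.489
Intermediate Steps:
H(x, T) = 1/(-4 + 2*T*(T + x)) (H(x, T) = 1/(-4 + (T + x)*(2*T)) = 1/(-4 + 2*T*(T + x)))
m(u) = -1 (m(u) = (1/3)*(-3) = -1)
h(B) = -4/(-2 + B**2 - 2*B) (h(B) = ((1/(2*(-2 + B**2 + B*(-2))))*8)*(-1) = ((1/(2*(-2 + B**2 - 2*B)))*8)*(-1) = (4/(-2 + B**2 - 2*B))*(-1) = -4/(-2 + B**2 - 2*B))
(h(628) - 365179)/(31622 + k(162)) = (4/(2 - 1*628**2 + 2*628) - 365179)/(31622 + 162) = (4/(2 - 1*394384 + 1256) - 365179)/31784 = (4/(2 - 394384 + 1256) - 365179)*(1/31784) = (4/(-393126) - 365179)*(1/31784) = (4*(-1/393126) - 365179)*(1/31784) = (-2/196563 - 365179)*(1/31784) = -71780679779/196563*1/31784 = -71780679779/6247558392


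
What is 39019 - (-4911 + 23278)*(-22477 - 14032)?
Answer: 670599822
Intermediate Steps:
39019 - (-4911 + 23278)*(-22477 - 14032) = 39019 - 18367*(-36509) = 39019 - 1*(-670560803) = 39019 + 670560803 = 670599822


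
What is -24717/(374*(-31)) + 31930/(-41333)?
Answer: 59221031/43564982 ≈ 1.3594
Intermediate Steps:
-24717/(374*(-31)) + 31930/(-41333) = -24717/(-11594) + 31930*(-1/41333) = -24717*(-1/11594) - 31930/41333 = 2247/1054 - 31930/41333 = 59221031/43564982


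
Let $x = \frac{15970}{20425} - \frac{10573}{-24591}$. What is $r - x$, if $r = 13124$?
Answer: $\frac{1318239645781}{100454235} \approx 13123.0$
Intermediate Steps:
$x = \frac{121734359}{100454235}$ ($x = 15970 \cdot \frac{1}{20425} - - \frac{10573}{24591} = \frac{3194}{4085} + \frac{10573}{24591} = \frac{121734359}{100454235} \approx 1.2118$)
$r - x = 13124 - \frac{121734359}{100454235} = \frac{1318239645781}{100454235}$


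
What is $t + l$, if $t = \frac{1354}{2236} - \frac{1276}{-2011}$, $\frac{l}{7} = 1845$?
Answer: $\frac{29039556685}{2248298} \approx 12916.0$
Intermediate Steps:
$l = 12915$ ($l = 7 \cdot 1845 = 12915$)
$t = \frac{2788015}{2248298}$ ($t = 1354 \cdot \frac{1}{2236} - - \frac{1276}{2011} = \frac{677}{1118} + \frac{1276}{2011} = \frac{2788015}{2248298} \approx 1.2401$)
$t + l = \frac{2788015}{2248298} + 12915 = \frac{29039556685}{2248298}$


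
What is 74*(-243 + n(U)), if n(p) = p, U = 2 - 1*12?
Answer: -18722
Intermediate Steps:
U = -10 (U = 2 - 12 = -10)
74*(-243 + n(U)) = 74*(-243 - 10) = 74*(-253) = -18722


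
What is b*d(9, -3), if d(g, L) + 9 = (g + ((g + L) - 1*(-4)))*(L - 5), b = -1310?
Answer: 210910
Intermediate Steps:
d(g, L) = -9 + (-5 + L)*(4 + L + 2*g) (d(g, L) = -9 + (g + ((g + L) - 1*(-4)))*(L - 5) = -9 + (g + ((L + g) + 4))*(-5 + L) = -9 + (g + (4 + L + g))*(-5 + L) = -9 + (4 + L + 2*g)*(-5 + L) = -9 + (-5 + L)*(4 + L + 2*g))
b*d(9, -3) = -1310*(-29 + (-3)**2 - 1*(-3) - 10*9 + 2*(-3)*9) = -1310*(-29 + 9 + 3 - 90 - 54) = -1310*(-161) = 210910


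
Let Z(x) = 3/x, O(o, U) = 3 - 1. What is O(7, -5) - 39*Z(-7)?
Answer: 131/7 ≈ 18.714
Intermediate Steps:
O(o, U) = 2
O(7, -5) - 39*Z(-7) = 2 - 117/(-7) = 2 - 117*(-1)/7 = 2 - 39*(-3/7) = 2 + 117/7 = 131/7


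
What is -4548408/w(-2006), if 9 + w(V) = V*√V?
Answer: 40935672/8072216297 - 9124106448*I*√2006/8072216297 ≈ 0.0050712 - 50.625*I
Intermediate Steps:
w(V) = -9 + V^(3/2) (w(V) = -9 + V*√V = -9 + V^(3/2))
-4548408/w(-2006) = -4548408/(-9 + (-2006)^(3/2)) = -4548408/(-9 - 2006*I*√2006)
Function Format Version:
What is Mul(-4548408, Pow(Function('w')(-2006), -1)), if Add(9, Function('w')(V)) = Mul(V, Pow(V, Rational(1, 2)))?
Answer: Add(Rational(40935672, 8072216297), Mul(Rational(-9124106448, 8072216297), I, Pow(2006, Rational(1, 2)))) ≈ Add(0.0050712, Mul(-50.625, I))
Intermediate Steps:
Function('w')(V) = Add(-9, Pow(V, Rational(3, 2))) (Function('w')(V) = Add(-9, Mul(V, Pow(V, Rational(1, 2)))) = Add(-9, Pow(V, Rational(3, 2))))
Mul(-4548408, Pow(Function('w')(-2006), -1)) = Mul(-4548408, Pow(Add(-9, Pow(-2006, Rational(3, 2))), -1)) = Mul(-4548408, Pow(Add(-9, Mul(-2006, I, Pow(2006, Rational(1, 2)))), -1))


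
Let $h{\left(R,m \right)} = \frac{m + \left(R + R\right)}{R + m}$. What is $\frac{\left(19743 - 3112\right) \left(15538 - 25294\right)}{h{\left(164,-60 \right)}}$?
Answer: $- \frac{4218552936}{67} \approx -6.2963 \cdot 10^{7}$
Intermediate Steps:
$h{\left(R,m \right)} = \frac{m + 2 R}{R + m}$
$\frac{\left(19743 - 3112\right) \left(15538 - 25294\right)}{h{\left(164,-60 \right)}} = \frac{\left(19743 - 3112\right) \left(15538 - 25294\right)}{\frac{1}{164 - 60} \left(-60 + 2 \cdot 164\right)} = \frac{16631 \left(-9756\right)}{\frac{1}{104} \left(-60 + 328\right)} = - \frac{162252036}{\frac{1}{104} \cdot 268} = - \frac{162252036}{\frac{67}{26}} = \left(-162252036\right) \frac{26}{67} = - \frac{4218552936}{67}$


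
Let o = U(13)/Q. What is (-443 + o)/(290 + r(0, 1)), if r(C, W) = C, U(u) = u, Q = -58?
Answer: -25707/16820 ≈ -1.5284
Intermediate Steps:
o = -13/58 (o = 13/(-58) = 13*(-1/58) = -13/58 ≈ -0.22414)
(-443 + o)/(290 + r(0, 1)) = (-443 - 13/58)/(290 + 0) = -25707/58/290 = -25707/58*1/290 = -25707/16820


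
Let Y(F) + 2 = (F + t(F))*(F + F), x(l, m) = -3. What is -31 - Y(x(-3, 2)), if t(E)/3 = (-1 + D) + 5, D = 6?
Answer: 133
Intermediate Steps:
t(E) = 30 (t(E) = 3*((-1 + 6) + 5) = 3*(5 + 5) = 3*10 = 30)
Y(F) = -2 + 2*F*(30 + F) (Y(F) = -2 + (F + 30)*(F + F) = -2 + (30 + F)*(2*F) = -2 + 2*F*(30 + F))
-31 - Y(x(-3, 2)) = -31 - (-2 + 2*(-3)² + 60*(-3)) = -31 - (-2 + 2*9 - 180) = -31 - (-2 + 18 - 180) = -31 - 1*(-164) = -31 + 164 = 133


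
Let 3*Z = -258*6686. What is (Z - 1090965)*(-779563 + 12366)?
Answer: 1278120281317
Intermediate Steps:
Z = -574996 (Z = (-258*6686)/3 = (⅓)*(-1724988) = -574996)
(Z - 1090965)*(-779563 + 12366) = (-574996 - 1090965)*(-779563 + 12366) = -1665961*(-767197) = 1278120281317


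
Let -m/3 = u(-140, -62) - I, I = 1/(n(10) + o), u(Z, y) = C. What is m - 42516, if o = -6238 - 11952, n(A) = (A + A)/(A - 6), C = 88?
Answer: -777954303/18185 ≈ -42780.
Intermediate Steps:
n(A) = 2*A/(-6 + A) (n(A) = (2*A)/(-6 + A) = 2*A/(-6 + A))
u(Z, y) = 88
o = -18190
I = -1/18185 (I = 1/(2*10/(-6 + 10) - 18190) = 1/(2*10/4 - 18190) = 1/(2*10*(¼) - 18190) = 1/(5 - 18190) = 1/(-18185) = -1/18185 ≈ -5.4990e-5)
m = -4800843/18185 (m = -3*(88 - 1*(-1/18185)) = -3*(88 + 1/18185) = -3*1600281/18185 = -4800843/18185 ≈ -264.00)
m - 42516 = -4800843/18185 - 42516 = -777954303/18185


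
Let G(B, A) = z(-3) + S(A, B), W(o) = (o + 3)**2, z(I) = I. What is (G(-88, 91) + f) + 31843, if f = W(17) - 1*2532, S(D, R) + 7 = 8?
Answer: 29709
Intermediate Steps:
S(D, R) = 1 (S(D, R) = -7 + 8 = 1)
W(o) = (3 + o)**2
G(B, A) = -2 (G(B, A) = -3 + 1 = -2)
f = -2132 (f = (3 + 17)**2 - 1*2532 = 20**2 - 2532 = 400 - 2532 = -2132)
(G(-88, 91) + f) + 31843 = (-2 - 2132) + 31843 = -2134 + 31843 = 29709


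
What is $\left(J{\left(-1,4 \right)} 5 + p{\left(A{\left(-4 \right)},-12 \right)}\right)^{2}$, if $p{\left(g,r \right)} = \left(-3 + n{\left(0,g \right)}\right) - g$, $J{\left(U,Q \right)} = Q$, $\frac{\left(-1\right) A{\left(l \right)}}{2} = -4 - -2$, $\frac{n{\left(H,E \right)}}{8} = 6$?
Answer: $3721$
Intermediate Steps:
$n{\left(H,E \right)} = 48$ ($n{\left(H,E \right)} = 8 \cdot 6 = 48$)
$A{\left(l \right)} = 4$ ($A{\left(l \right)} = - 2 \left(-4 - -2\right) = - 2 \left(-4 + 2\right) = \left(-2\right) \left(-2\right) = 4$)
$p{\left(g,r \right)} = 45 - g$ ($p{\left(g,r \right)} = \left(-3 + 48\right) - g = 45 - g$)
$\left(J{\left(-1,4 \right)} 5 + p{\left(A{\left(-4 \right)},-12 \right)}\right)^{2} = \left(4 \cdot 5 + \left(45 - 4\right)\right)^{2} = \left(20 + \left(45 - 4\right)\right)^{2} = \left(20 + 41\right)^{2} = 61^{2} = 3721$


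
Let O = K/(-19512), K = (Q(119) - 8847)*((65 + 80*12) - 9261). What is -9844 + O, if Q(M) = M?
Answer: -32994992/2439 ≈ -13528.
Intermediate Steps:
K = 71883808 (K = (119 - 8847)*((65 + 80*12) - 9261) = -8728*((65 + 960) - 9261) = -8728*(1025 - 9261) = -8728*(-8236) = 71883808)
O = -8985476/2439 (O = 71883808/(-19512) = 71883808*(-1/19512) = -8985476/2439 ≈ -3684.1)
-9844 + O = -9844 - 8985476/2439 = -32994992/2439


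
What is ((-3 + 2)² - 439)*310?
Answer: -135780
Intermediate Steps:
((-3 + 2)² - 439)*310 = ((-1)² - 439)*310 = (1 - 439)*310 = -438*310 = -135780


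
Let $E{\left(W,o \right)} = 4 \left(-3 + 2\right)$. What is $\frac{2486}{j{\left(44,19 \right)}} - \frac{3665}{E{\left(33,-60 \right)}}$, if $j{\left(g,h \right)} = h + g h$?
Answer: $\frac{3143519}{3420} \approx 919.16$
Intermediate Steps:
$E{\left(W,o \right)} = -4$ ($E{\left(W,o \right)} = 4 \left(-1\right) = -4$)
$\frac{2486}{j{\left(44,19 \right)}} - \frac{3665}{E{\left(33,-60 \right)}} = \frac{2486}{19 \left(1 + 44\right)} - \frac{3665}{-4} = \frac{2486}{19 \cdot 45} - - \frac{3665}{4} = \frac{2486}{855} + \frac{3665}{4} = \frac{3143519}{3420}$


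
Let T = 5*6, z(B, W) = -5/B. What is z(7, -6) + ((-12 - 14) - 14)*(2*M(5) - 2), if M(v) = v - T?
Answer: 14555/7 ≈ 2079.3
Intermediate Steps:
T = 30
M(v) = -30 + v (M(v) = v - 1*30 = v - 30 = -30 + v)
z(7, -6) + ((-12 - 14) - 14)*(2*M(5) - 2) = -5/7 + ((-12 - 14) - 14)*(2*(-30 + 5) - 2) = -5*1/7 + (-26 - 14)*(2*(-25) - 2) = -5/7 - 40*(-50 - 2) = -5/7 - 40*(-52) = -5/7 + 2080 = 14555/7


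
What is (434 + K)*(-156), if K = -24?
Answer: -63960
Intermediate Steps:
(434 + K)*(-156) = (434 - 24)*(-156) = 410*(-156) = -63960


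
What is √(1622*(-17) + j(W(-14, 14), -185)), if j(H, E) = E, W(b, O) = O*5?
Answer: I*√27759 ≈ 166.61*I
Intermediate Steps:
W(b, O) = 5*O
√(1622*(-17) + j(W(-14, 14), -185)) = √(1622*(-17) - 185) = √(-27574 - 185) = √(-27759) = I*√27759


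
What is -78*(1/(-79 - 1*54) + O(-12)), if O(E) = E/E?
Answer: -10296/133 ≈ -77.414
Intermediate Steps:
O(E) = 1
-78*(1/(-79 - 1*54) + O(-12)) = -78*(1/(-79 - 1*54) + 1) = -78*(1/(-79 - 54) + 1) = -78*(1/(-133) + 1) = -78*(-1/133 + 1) = -78*132/133 = -10296/133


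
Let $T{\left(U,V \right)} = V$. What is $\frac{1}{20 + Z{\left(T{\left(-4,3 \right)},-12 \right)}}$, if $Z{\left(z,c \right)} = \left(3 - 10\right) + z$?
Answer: $\frac{1}{16} \approx 0.0625$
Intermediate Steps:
$Z{\left(z,c \right)} = -7 + z$
$\frac{1}{20 + Z{\left(T{\left(-4,3 \right)},-12 \right)}} = \frac{1}{20 + \left(-7 + 3\right)} = \frac{1}{20 - 4} = \frac{1}{16}$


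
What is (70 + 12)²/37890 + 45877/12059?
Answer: 909682123/228457755 ≈ 3.9818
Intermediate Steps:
(70 + 12)²/37890 + 45877/12059 = 82²*(1/37890) + 45877*(1/12059) = 6724*(1/37890) + 45877/12059 = 3362/18945 + 45877/12059 = 909682123/228457755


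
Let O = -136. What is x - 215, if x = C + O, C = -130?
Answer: -481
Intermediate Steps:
x = -266 (x = -130 - 136 = -266)
x - 215 = -266 - 215 = -481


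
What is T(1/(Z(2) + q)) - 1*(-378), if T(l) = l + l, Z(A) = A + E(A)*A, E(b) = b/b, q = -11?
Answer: 2644/7 ≈ 377.71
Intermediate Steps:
E(b) = 1
Z(A) = 2*A (Z(A) = A + 1*A = A + A = 2*A)
T(l) = 2*l
T(1/(Z(2) + q)) - 1*(-378) = 2/(2*2 - 11) - 1*(-378) = 2/(4 - 11) + 378 = 2/(-7) + 378 = 2*(-⅐) + 378 = -2/7 + 378 = 2644/7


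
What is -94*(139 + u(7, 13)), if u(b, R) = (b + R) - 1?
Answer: -14852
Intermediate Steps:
u(b, R) = -1 + R + b (u(b, R) = (R + b) - 1 = -1 + R + b)
-94*(139 + u(7, 13)) = -94*(139 + (-1 + 13 + 7)) = -94*(139 + 19) = -94*158 = -14852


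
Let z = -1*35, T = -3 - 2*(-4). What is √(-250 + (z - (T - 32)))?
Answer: I*√258 ≈ 16.062*I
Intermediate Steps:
T = 5 (T = -3 + 8 = 5)
z = -35
√(-250 + (z - (T - 32))) = √(-250 + (-35 - (5 - 32))) = √(-250 + (-35 - 1*(-27))) = √(-250 + (-35 + 27)) = √(-250 - 8) = √(-258) = I*√258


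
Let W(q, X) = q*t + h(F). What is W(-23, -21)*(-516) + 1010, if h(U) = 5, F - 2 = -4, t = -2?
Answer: -25306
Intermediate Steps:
F = -2 (F = 2 - 4 = -2)
W(q, X) = 5 - 2*q (W(q, X) = q*(-2) + 5 = -2*q + 5 = 5 - 2*q)
W(-23, -21)*(-516) + 1010 = (5 - 2*(-23))*(-516) + 1010 = (5 + 46)*(-516) + 1010 = 51*(-516) + 1010 = -26316 + 1010 = -25306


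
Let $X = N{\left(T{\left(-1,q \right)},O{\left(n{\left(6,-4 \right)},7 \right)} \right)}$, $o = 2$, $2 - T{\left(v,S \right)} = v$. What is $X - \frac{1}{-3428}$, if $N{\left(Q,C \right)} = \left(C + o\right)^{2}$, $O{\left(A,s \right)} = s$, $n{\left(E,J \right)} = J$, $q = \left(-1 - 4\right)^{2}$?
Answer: $\frac{277669}{3428} \approx 81.0$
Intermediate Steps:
$q = 25$ ($q = \left(-5\right)^{2} = 25$)
$T{\left(v,S \right)} = 2 - v$
$N{\left(Q,C \right)} = \left(2 + C\right)^{2}$ ($N{\left(Q,C \right)} = \left(C + 2\right)^{2} = \left(2 + C\right)^{2}$)
$X = 81$ ($X = \left(2 + 7\right)^{2} = 9^{2} = 81$)
$X - \frac{1}{-3428} = 81 - \frac{1}{-3428} = 81 - - \frac{1}{3428} = 81 + \frac{1}{3428} = \frac{277669}{3428}$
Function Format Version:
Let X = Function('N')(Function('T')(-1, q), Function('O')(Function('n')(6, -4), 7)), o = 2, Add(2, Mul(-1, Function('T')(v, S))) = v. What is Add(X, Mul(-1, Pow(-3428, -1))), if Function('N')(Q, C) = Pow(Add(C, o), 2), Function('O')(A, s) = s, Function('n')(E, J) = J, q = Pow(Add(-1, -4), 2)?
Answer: Rational(277669, 3428) ≈ 81.000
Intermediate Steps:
q = 25 (q = Pow(-5, 2) = 25)
Function('T')(v, S) = Add(2, Mul(-1, v))
Function('N')(Q, C) = Pow(Add(2, C), 2) (Function('N')(Q, C) = Pow(Add(C, 2), 2) = Pow(Add(2, C), 2))
X = 81 (X = Pow(Add(2, 7), 2) = Pow(9, 2) = 81)
Add(X, Mul(-1, Pow(-3428, -1))) = Add(81, Mul(-1, Pow(-3428, -1))) = Add(81, Mul(-1, Rational(-1, 3428))) = Add(81, Rational(1, 3428)) = Rational(277669, 3428)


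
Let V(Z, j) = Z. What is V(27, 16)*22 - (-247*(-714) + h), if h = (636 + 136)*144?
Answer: -286932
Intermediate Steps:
h = 111168 (h = 772*144 = 111168)
V(27, 16)*22 - (-247*(-714) + h) = 27*22 - (-247*(-714) + 111168) = 594 - (176358 + 111168) = 594 - 1*287526 = 594 - 287526 = -286932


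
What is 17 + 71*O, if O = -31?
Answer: -2184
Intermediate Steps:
17 + 71*O = 17 + 71*(-31) = 17 - 2201 = -2184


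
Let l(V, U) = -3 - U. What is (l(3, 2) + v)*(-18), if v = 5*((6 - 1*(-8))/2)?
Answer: -540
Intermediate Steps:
v = 35 (v = 5*((6 + 8)*(½)) = 5*(14*(½)) = 5*7 = 35)
(l(3, 2) + v)*(-18) = ((-3 - 1*2) + 35)*(-18) = ((-3 - 2) + 35)*(-18) = (-5 + 35)*(-18) = 30*(-18) = -540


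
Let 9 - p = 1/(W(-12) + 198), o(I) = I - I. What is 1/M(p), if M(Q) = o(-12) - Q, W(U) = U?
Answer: -186/1673 ≈ -0.11118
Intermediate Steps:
o(I) = 0
p = 1673/186 (p = 9 - 1/(-12 + 198) = 9 - 1/186 = 1673/186 ≈ 8.9946)
M(Q) = -Q (M(Q) = 0 - Q = -Q)
1/M(p) = 1/(-1*1673/186) = 1/(-1673/186) = -186/1673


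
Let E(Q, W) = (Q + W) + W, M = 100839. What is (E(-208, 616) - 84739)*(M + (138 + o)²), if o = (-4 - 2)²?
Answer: -10976292225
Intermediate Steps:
o = 36 (o = (-6)² = 36)
E(Q, W) = Q + 2*W
(E(-208, 616) - 84739)*(M + (138 + o)²) = ((-208 + 2*616) - 84739)*(100839 + (138 + 36)²) = ((-208 + 1232) - 84739)*(100839 + 174²) = (1024 - 84739)*(100839 + 30276) = -83715*131115 = -10976292225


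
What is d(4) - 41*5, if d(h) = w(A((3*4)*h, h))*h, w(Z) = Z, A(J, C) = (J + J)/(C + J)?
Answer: -2569/13 ≈ -197.62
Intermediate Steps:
A(J, C) = 2*J/(C + J) (A(J, C) = (2*J)/(C + J) = 2*J/(C + J))
d(h) = 24*h/13 (d(h) = (2*((3*4)*h)/(h + (3*4)*h))*h = (2*(12*h)/(h + 12*h))*h = (2*(12*h)/((13*h)))*h = (2*(12*h)*(1/(13*h)))*h = 24*h/13)
d(4) - 41*5 = (24/13)*4 - 41*5 = 96/13 - 205 = -2569/13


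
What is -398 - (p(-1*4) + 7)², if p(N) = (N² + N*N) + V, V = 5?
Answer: -2334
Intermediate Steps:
p(N) = 5 + 2*N² (p(N) = (N² + N*N) + 5 = (N² + N²) + 5 = 2*N² + 5 = 5 + 2*N²)
-398 - (p(-1*4) + 7)² = -398 - ((5 + 2*(-1*4)²) + 7)² = -398 - ((5 + 2*(-4)²) + 7)² = -398 - ((5 + 2*16) + 7)² = -398 - ((5 + 32) + 7)² = -398 - (37 + 7)² = -398 - 1*44² = -398 - 1*1936 = -398 - 1936 = -2334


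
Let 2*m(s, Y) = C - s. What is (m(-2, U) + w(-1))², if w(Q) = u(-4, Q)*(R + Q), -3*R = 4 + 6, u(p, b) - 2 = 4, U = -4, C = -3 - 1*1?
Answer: 729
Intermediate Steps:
C = -4 (C = -3 - 1 = -4)
u(p, b) = 6 (u(p, b) = 2 + 4 = 6)
m(s, Y) = -2 - s/2 (m(s, Y) = (-4 - s)/2 = -2 - s/2)
R = -10/3 (R = -(4 + 6)/3 = -⅓*10 = -10/3 ≈ -3.3333)
w(Q) = -20 + 6*Q (w(Q) = 6*(-10/3 + Q) = -20 + 6*Q)
(m(-2, U) + w(-1))² = ((-2 - ½*(-2)) + (-20 + 6*(-1)))² = ((-2 + 1) + (-20 - 6))² = (-1 - 26)² = (-27)² = 729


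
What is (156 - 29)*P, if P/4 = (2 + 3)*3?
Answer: 7620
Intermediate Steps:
P = 60 (P = 4*((2 + 3)*3) = 4*(5*3) = 4*15 = 60)
(156 - 29)*P = (156 - 29)*60 = 127*60 = 7620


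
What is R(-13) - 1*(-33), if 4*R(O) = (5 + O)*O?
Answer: 59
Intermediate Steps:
R(O) = O*(5 + O)/4 (R(O) = ((5 + O)*O)/4 = (O*(5 + O))/4 = O*(5 + O)/4)
R(-13) - 1*(-33) = (1/4)*(-13)*(5 - 13) - 1*(-33) = (1/4)*(-13)*(-8) + 33 = 26 + 33 = 59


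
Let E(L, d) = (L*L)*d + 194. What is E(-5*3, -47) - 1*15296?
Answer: -25677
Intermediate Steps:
E(L, d) = 194 + d*L² (E(L, d) = L²*d + 194 = d*L² + 194 = 194 + d*L²)
E(-5*3, -47) - 1*15296 = (194 - 47*(-5*3)²) - 1*15296 = (194 - 47*(-15)²) - 15296 = (194 - 47*225) - 15296 = (194 - 10575) - 15296 = -10381 - 15296 = -25677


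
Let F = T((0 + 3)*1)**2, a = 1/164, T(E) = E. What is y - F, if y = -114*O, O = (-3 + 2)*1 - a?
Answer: 8667/82 ≈ 105.70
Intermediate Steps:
a = 1/164 ≈ 0.0060976
O = -165/164 (O = (-3 + 2)*1 - 1*1/164 = -1*1 - 1/164 = -1 - 1/164 = -165/164 ≈ -1.0061)
F = 9 (F = ((0 + 3)*1)**2 = (3*1)**2 = 3**2 = 9)
y = 9405/82 (y = -114*(-165/164) = 9405/82 ≈ 114.70)
y - F = 9405/82 - 1*9 = 9405/82 - 9 = 8667/82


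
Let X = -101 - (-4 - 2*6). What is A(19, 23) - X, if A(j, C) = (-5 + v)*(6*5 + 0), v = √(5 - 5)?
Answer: -65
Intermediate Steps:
v = 0 (v = √0 = 0)
A(j, C) = -150 (A(j, C) = (-5 + 0)*(6*5 + 0) = -5*(30 + 0) = -5*30 = -150)
X = -85 (X = -101 - (-4 - 12) = -101 - 1*(-16) = -101 + 16 = -85)
A(19, 23) - X = -150 - 1*(-85) = -150 + 85 = -65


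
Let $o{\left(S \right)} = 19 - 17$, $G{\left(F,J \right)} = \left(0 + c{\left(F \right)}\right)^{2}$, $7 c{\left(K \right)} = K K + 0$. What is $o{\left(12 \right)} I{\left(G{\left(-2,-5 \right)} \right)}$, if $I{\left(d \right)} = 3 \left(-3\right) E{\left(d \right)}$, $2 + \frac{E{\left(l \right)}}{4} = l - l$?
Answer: $144$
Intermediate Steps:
$c{\left(K \right)} = \frac{K^{2}}{7}$ ($c{\left(K \right)} = \frac{K K + 0}{7} = \frac{K^{2} + 0}{7} = \frac{K^{2}}{7}$)
$E{\left(l \right)} = -8$ ($E{\left(l \right)} = -8 + 4 \left(l - l\right) = -8 + 4 \cdot 0 = -8 + 0 = -8$)
$G{\left(F,J \right)} = \frac{F^{4}}{49}$ ($G{\left(F,J \right)} = \left(0 + \frac{F^{2}}{7}\right)^{2} = \left(\frac{F^{2}}{7}\right)^{2} = \frac{F^{4}}{49}$)
$I{\left(d \right)} = 72$ ($I{\left(d \right)} = 3 \left(-3\right) \left(-8\right) = \left(-9\right) \left(-8\right) = 72$)
$o{\left(S \right)} = 2$
$o{\left(12 \right)} I{\left(G{\left(-2,-5 \right)} \right)} = 2 \cdot 72 = 144$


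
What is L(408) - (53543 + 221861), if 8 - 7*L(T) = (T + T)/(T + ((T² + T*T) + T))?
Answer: -788478381/2863 ≈ -2.7540e+5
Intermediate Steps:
L(T) = 8/7 - 2*T/(7*(2*T + 2*T²)) (L(T) = 8/7 - (T + T)/(7*(T + ((T² + T*T) + T))) = 8/7 - 2*T/(7*(T + ((T² + T²) + T))) = 8/7 - 2*T/(7*(T + (2*T² + T))) = 8/7 - 2*T/(7*(T + (T + 2*T²))) = 8/7 - 2*T/(7*(2*T + 2*T²)))
L(408) - (53543 + 221861) = (7 + 8*408)/(7*(1 + 408)) - (53543 + 221861) = (⅐)*(7 + 3264)/409 - 1*275404 = (⅐)*(1/409)*3271 - 275404 = 3271/2863 - 275404 = -788478381/2863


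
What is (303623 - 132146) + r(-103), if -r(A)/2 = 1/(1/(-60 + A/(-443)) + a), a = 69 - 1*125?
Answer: 254327022889/1483155 ≈ 1.7148e+5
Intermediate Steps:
a = -56 (a = 69 - 125 = -56)
r(A) = -2/(-56 + 1/(-60 - A/443)) (r(A) = -2/(1/(-60 + A/(-443)) - 56) = -2/(1/(-60 + A*(-1/443)) - 56) = -2/(1/(-60 - A/443) - 56) = -2/(-56 + 1/(-60 - A/443)))
(303623 - 132146) + r(-103) = (303623 - 132146) + 2*(26580 - 103)/(1488923 + 56*(-103)) = 171477 + 2*26477/(1488923 - 5768) = 171477 + 2*26477/1483155 = 171477 + 2*(1/1483155)*26477 = 171477 + 52954/1483155 = 254327022889/1483155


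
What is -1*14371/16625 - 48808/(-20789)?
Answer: 73239183/49373875 ≈ 1.4834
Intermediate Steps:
-1*14371/16625 - 48808/(-20789) = -14371*1/16625 - 48808*(-1/20789) = -2053/2375 + 48808/20789 = 73239183/49373875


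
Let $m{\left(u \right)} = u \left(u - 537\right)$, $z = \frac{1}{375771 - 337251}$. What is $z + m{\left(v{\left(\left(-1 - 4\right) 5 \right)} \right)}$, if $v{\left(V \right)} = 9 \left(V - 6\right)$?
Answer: $\frac{8769617281}{38520} \approx 2.2766 \cdot 10^{5}$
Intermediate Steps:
$v{\left(V \right)} = -54 + 9 V$ ($v{\left(V \right)} = 9 \left(-6 + V\right) = -54 + 9 V$)
$z = \frac{1}{38520} \approx 2.5961 \cdot 10^{-5}$
$m{\left(u \right)} = u \left(-537 + u\right)$
$z + m{\left(v{\left(\left(-1 - 4\right) 5 \right)} \right)} = \frac{1}{38520} + \left(-54 + 9 \left(-1 - 4\right) 5\right) \left(-537 + \left(-54 + 9 \left(-1 - 4\right) 5\right)\right) = \frac{1}{38520} + \left(-54 + 9 \left(\left(-5\right) 5\right)\right) \left(-537 + \left(-54 + 9 \left(\left(-5\right) 5\right)\right)\right) = \frac{1}{38520} + \left(-54 + 9 \left(-25\right)\right) \left(-537 + \left(-54 + 9 \left(-25\right)\right)\right) = \frac{1}{38520} + \left(-54 - 225\right) \left(-537 - 279\right) = \frac{1}{38520} - 279 \left(-537 - 279\right) = \frac{1}{38520} - -227664 = \frac{1}{38520} + 227664 = \frac{8769617281}{38520}$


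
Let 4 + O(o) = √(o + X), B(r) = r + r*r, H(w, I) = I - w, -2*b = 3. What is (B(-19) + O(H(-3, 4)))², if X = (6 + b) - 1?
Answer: 228509/2 + 338*√42 ≈ 1.1645e+5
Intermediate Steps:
b = -3/2 (b = -½*3 = -3/2 ≈ -1.5000)
X = 7/2 (X = (6 - 3/2) - 1 = 9/2 - 1 = 7/2 ≈ 3.5000)
B(r) = r + r²
O(o) = -4 + √(7/2 + o) (O(o) = -4 + √(o + 7/2) = -4 + √(7/2 + o))
(B(-19) + O(H(-3, 4)))² = (-19*(1 - 19) + (-4 + √(14 + 4*(4 - 1*(-3)))/2))² = (-19*(-18) + (-4 + √(14 + 4*(4 + 3))/2))² = (342 + (-4 + √(14 + 4*7)/2))² = (342 + (-4 + √(14 + 28)/2))² = (342 + (-4 + √42/2))² = (338 + √42/2)²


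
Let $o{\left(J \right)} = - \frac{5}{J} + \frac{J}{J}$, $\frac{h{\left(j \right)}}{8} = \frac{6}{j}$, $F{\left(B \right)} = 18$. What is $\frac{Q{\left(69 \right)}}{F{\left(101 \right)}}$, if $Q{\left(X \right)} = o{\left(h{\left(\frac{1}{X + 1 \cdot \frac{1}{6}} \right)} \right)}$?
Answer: $\frac{221}{3984} \approx 0.055472$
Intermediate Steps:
$h{\left(j \right)} = \frac{48}{j}$ ($h{\left(j \right)} = 8 \frac{6}{j} = \frac{48}{j}$)
$o{\left(J \right)} = 1 - \frac{5}{J}$ ($o{\left(J \right)} = - \frac{5}{J} + 1 = 1 - \frac{5}{J}$)
$Q{\left(X \right)} = \frac{3 + 48 X}{8 + 48 X}$ ($Q{\left(X \right)} = \frac{-5 + \frac{48}{\frac{1}{X + 1 \cdot \frac{1}{6}}}}{48 \frac{1}{\frac{1}{X + 1 \cdot \frac{1}{6}}}} = \frac{-5 + \frac{48}{\frac{1}{X + \frac{1}{6}}}}{48 \frac{1}{\frac{1}{X + \frac{1}{6}}}} = \frac{-5 + \frac{48}{\frac{1}{\frac{1}{6} + X}}}{48 \frac{1}{\frac{1}{\frac{1}{6} + X}}} = \frac{-5 + 48 \left(\frac{1}{6} + X\right)}{48 \left(\frac{1}{6} + X\right)} = \frac{-5 + \left(8 + 48 X\right)}{8 + 48 X} = \frac{3 + 48 X}{8 + 48 X}$)
$\frac{Q{\left(69 \right)}}{F{\left(101 \right)}} = \frac{\frac{3}{8} \frac{1}{1 + 6 \cdot 69} \left(1 + 16 \cdot 69\right)}{18} = \frac{3 \left(1 + 1104\right)}{8 \left(1 + 414\right)} \frac{1}{18} = \frac{3}{8} \cdot \frac{1}{415} \cdot 1105 \cdot \frac{1}{18} = \frac{663}{664} \cdot \frac{1}{18} = \frac{221}{3984}$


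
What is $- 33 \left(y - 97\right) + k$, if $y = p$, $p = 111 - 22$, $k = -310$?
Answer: $-46$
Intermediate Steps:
$p = 89$ ($p = 111 - 22 = 89$)
$y = 89$
$- 33 \left(y - 97\right) + k = - 33 \left(89 - 97\right) - 310 = \left(-33\right) \left(-8\right) - 310 = 264 - 310 = -46$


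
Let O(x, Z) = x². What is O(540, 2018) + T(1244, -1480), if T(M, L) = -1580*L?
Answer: 2630000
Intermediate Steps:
O(540, 2018) + T(1244, -1480) = 540² - 1580*(-1480) = 291600 + 2338400 = 2630000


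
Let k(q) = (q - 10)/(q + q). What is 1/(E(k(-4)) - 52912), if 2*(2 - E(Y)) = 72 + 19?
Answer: -2/105911 ≈ -1.8884e-5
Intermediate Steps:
k(q) = (-10 + q)/(2*q) (k(q) = (-10 + q)/((2*q)) = (-10 + q)*(1/(2*q)) = (-10 + q)/(2*q))
E(Y) = -87/2 (E(Y) = 2 - (72 + 19)/2 = 2 - ½*91 = 2 - 91/2 = -87/2)
1/(E(k(-4)) - 52912) = 1/(-87/2 - 52912) = 1/(-105911/2) = -2/105911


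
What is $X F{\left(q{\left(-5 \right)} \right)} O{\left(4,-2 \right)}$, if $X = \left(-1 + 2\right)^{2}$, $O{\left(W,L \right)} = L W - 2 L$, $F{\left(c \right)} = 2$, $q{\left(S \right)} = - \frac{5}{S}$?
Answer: $-8$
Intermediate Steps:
$O{\left(W,L \right)} = - 2 L + L W$
$X = 1$ ($X = 1^{2} = 1$)
$X F{\left(q{\left(-5 \right)} \right)} O{\left(4,-2 \right)} = 1 \cdot 2 \left(- 2 \left(-2 + 4\right)\right) = 2 \left(\left(-2\right) 2\right) = 2 \left(-4\right) = -8$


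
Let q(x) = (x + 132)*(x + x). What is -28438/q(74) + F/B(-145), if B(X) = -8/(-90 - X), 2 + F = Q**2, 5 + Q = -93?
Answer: -251581956/3811 ≈ -66015.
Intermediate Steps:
q(x) = 2*x*(132 + x) (q(x) = (132 + x)*(2*x) = 2*x*(132 + x))
Q = -98 (Q = -5 - 93 = -98)
F = 9602 (F = -2 + (-98)**2 = -2 + 9604 = 9602)
-28438/q(74) + F/B(-145) = -28438*1/(148*(132 + 74)) + 9602/((8/(90 - 145))) = -28438/(2*74*206) + 9602/((8/(-55))) = -28438/30488 + 9602/((8*(-1/55))) = -28438*1/30488 + 9602/(-8/55) = -14219/15244 + 9602*(-55/8) = -14219/15244 - 264055/4 = -251581956/3811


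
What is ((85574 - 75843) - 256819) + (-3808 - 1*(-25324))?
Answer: -225572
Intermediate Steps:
((85574 - 75843) - 256819) + (-3808 - 1*(-25324)) = (9731 - 256819) + (-3808 + 25324) = -247088 + 21516 = -225572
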